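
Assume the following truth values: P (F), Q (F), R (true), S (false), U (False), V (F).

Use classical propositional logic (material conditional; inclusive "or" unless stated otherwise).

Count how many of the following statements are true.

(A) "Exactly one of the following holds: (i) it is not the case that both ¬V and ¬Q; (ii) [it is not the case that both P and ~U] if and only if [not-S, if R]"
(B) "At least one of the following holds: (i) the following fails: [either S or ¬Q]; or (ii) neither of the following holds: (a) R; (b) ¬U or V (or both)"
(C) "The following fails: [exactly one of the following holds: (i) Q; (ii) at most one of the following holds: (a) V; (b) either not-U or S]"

1

(A): Formalization: (not V nand not Q) xor ((P nand not U) iff (R -> not S))

not V = not False = True
not Q = not False = True
not V nand not Q = True nand True = False
not U = not False = True
P nand not U = False nand True = True
not S = not False = True
R -> not S = True -> True = True
(P nand not U) iff (R -> not S) = True iff True = True
(not V nand not Q) xor ((P nand not U) iff (R -> not S)) = False xor True = True
Thus (A) is true.

(B): In symbols: not (S or not Q) or (R nor (not U or V))

not Q = not False = True
S or not Q = False or True = True
not (S or not Q) = not True = False
not U = not False = True
not U or V = True or False = True
R nor (not U or V) = True nor True = False
not (S or not Q) or (R nor (not U or V)) = False or False = False
So (B) is false.

(C): Formalization: not (Q xor (V nand (not U or S)))

not U = not False = True
not U or S = True or False = True
V nand (not U or S) = False nand True = True
Q xor (V nand (not U or S)) = False xor True = True
not (Q xor (V nand (not U or S))) = not True = False
So (C) is false.

True statements: 1 ((A)).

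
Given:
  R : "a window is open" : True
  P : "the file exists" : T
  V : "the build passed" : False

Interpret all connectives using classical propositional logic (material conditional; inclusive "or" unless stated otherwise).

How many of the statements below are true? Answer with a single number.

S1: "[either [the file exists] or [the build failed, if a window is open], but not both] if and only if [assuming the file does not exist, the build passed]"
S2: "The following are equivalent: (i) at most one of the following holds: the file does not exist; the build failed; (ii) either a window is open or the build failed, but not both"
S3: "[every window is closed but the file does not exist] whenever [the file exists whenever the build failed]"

S1: Formalization: (P xor (R -> ~V)) <-> (~P -> V)

~V = ~F = T
R -> ~V = T -> T = T
P xor (R -> ~V) = T xor T = F
~P = ~T = F
~P -> V = F -> F = T
(P xor (R -> ~V)) <-> (~P -> V) = F <-> T = F
Thus S1 is false.

S2: Formalization: (~P nand ~V) <-> (R xor ~V)

~P = ~T = F
~V = ~F = T
~P nand ~V = F nand T = T
~V = ~F = T
R xor ~V = T xor T = F
(~P nand ~V) <-> (R xor ~V) = T <-> F = F
Thus S2 is false.

S3: Formalization: (~V -> P) -> (~R & ~P)

~V = ~F = T
~V -> P = T -> T = T
~R = ~T = F
~P = ~T = F
~R & ~P = F & F = F
(~V -> P) -> (~R & ~P) = T -> F = F
Hence S3 is false.

0 of the 3 statements are true (none).

0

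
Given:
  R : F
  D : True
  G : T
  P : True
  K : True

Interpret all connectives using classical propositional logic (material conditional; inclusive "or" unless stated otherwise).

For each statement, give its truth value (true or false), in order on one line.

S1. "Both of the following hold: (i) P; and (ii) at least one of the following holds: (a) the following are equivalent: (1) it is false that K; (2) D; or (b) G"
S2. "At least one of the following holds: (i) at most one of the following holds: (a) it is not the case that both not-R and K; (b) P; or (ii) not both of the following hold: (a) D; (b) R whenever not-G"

S1: Formalization: P and ((not K iff D) or G)

not K = not True = False
not K iff D = False iff True = False
(not K iff D) or G = False or True = True
P and ((not K iff D) or G) = True and True = True
Thus S1 is true.

S2: Parsed as ((not R nand K) nand P) or (D nand (not G -> R))

not R = not False = True
not R nand K = True nand True = False
(not R nand K) nand P = False nand True = True
not G = not True = False
not G -> R = False -> False = True
D nand (not G -> R) = True nand True = False
((not R nand K) nand P) or (D nand (not G -> R)) = True or False = True
Hence S2 is true.

S1 true / S2 true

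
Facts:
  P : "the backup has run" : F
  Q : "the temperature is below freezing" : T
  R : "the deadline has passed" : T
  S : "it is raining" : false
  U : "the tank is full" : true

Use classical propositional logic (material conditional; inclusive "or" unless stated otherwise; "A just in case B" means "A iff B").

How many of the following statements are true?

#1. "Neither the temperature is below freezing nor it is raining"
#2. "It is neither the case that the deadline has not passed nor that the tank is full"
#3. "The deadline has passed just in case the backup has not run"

1

#1: This is Q ↓ S.

Q ↓ S = T ↓ F = F
Thus #1 is false.

#2: Parsed as ¬R ↓ U

¬R = ¬T = F
¬R ↓ U = F ↓ T = F
Thus #2 is false.

#3: In symbols: R ↔ ¬P

¬P = ¬F = T
R ↔ ¬P = T ↔ T = T
Thus #3 is true.

Count: 1.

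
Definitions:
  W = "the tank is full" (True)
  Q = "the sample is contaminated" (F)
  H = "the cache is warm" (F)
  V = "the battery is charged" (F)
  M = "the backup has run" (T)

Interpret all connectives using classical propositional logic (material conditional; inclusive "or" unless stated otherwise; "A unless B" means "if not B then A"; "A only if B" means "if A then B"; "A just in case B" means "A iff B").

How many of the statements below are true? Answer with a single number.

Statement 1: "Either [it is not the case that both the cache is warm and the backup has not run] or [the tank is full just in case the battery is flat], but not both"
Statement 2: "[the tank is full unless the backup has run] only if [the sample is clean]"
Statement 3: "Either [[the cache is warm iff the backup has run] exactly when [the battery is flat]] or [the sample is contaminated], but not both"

Statement 1: Parsed as (H nand not M) xor (W iff not V)

not M = not True = False
H nand not M = False nand False = True
not V = not False = True
W iff not V = True iff True = True
(H nand not M) xor (W iff not V) = True xor True = False
So Statement 1 is false.

Statement 2: Parsed as (W or M) -> not Q

W or M = True or True = True
not Q = not False = True
(W or M) -> not Q = True -> True = True
Thus Statement 2 is true.

Statement 3: In symbols: ((H iff M) iff not V) xor Q

H iff M = False iff True = False
not V = not False = True
(H iff M) iff not V = False iff True = False
((H iff M) iff not V) xor Q = False xor False = False
Thus Statement 3 is false.

True statements: 1.

1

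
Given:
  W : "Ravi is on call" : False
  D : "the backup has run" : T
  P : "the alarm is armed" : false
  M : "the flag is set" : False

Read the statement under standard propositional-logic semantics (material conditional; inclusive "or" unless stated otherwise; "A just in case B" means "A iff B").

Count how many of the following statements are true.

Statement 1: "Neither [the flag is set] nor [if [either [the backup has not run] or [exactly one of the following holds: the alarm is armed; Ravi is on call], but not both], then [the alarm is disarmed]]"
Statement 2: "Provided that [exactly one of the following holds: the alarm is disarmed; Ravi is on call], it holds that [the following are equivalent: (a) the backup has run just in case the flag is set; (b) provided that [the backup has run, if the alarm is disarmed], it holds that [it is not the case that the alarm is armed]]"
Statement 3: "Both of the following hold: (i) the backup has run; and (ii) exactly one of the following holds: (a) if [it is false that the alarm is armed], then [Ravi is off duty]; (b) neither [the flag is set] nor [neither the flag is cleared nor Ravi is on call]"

0

Statement 1: In symbols: M nor ((not D xor (P xor W)) -> not P)

not D = not True = False
P xor W = False xor False = False
not D xor (P xor W) = False xor False = False
not P = not False = True
(not D xor (P xor W)) -> not P = False -> True = True
M nor ((not D xor (P xor W)) -> not P) = False nor True = False
So Statement 1 is false.

Statement 2: In symbols: (not P xor W) -> ((D iff M) iff ((not P -> D) -> not P))

not P = not False = True
not P xor W = True xor False = True
D iff M = True iff False = False
not P = not False = True
not P -> D = True -> True = True
not P = not False = True
(not P -> D) -> not P = True -> True = True
(D iff M) iff ((not P -> D) -> not P) = False iff True = False
(not P xor W) -> ((D iff M) iff ((not P -> D) -> not P)) = True -> False = False
Hence Statement 2 is false.

Statement 3: Parsed as D and ((not P -> not W) xor (M nor (not M nor W)))

not P = not False = True
not W = not False = True
not P -> not W = True -> True = True
not M = not False = True
not M nor W = True nor False = False
M nor (not M nor W) = False nor False = True
(not P -> not W) xor (M nor (not M nor W)) = True xor True = False
D and ((not P -> not W) xor (M nor (not M nor W))) = True and False = False
Hence Statement 3 is false.

0 of the 3 statements are true (none).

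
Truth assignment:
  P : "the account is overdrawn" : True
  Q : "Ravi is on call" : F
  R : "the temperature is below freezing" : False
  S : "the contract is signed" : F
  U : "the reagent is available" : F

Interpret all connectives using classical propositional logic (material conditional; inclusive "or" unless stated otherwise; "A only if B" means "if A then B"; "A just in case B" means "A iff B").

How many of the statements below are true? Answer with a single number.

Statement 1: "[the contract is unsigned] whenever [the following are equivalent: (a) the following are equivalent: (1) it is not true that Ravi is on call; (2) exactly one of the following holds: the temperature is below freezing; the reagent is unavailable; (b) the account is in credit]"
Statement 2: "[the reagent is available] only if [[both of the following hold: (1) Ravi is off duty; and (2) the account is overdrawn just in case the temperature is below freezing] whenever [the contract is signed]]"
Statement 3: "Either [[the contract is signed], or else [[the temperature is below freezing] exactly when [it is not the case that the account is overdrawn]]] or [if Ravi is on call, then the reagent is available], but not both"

Statement 1: Parsed as ((¬Q ↔ (R ⊕ ¬U)) ↔ ¬P) → ¬S

¬Q = ¬F = T
¬U = ¬F = T
R ⊕ ¬U = F ⊕ T = T
¬Q ↔ (R ⊕ ¬U) = T ↔ T = T
¬P = ¬T = F
(¬Q ↔ (R ⊕ ¬U)) ↔ ¬P = T ↔ F = F
¬S = ¬F = T
((¬Q ↔ (R ⊕ ¬U)) ↔ ¬P) → ¬S = F → T = T
So Statement 1 is true.

Statement 2: In symbols: U → (S → (¬Q ∧ (P ↔ R)))

¬Q = ¬F = T
P ↔ R = T ↔ F = F
¬Q ∧ (P ↔ R) = T ∧ F = F
S → (¬Q ∧ (P ↔ R)) = F → F = T
U → (S → (¬Q ∧ (P ↔ R))) = F → T = T
Hence Statement 2 is true.

Statement 3: Formalization: (S ∨ (R ↔ ¬P)) ⊕ (Q → U)

¬P = ¬T = F
R ↔ ¬P = F ↔ F = T
S ∨ (R ↔ ¬P) = F ∨ T = T
Q → U = F → F = T
(S ∨ (R ↔ ¬P)) ⊕ (Q → U) = T ⊕ T = F
Thus Statement 3 is false.

Count: 2.

2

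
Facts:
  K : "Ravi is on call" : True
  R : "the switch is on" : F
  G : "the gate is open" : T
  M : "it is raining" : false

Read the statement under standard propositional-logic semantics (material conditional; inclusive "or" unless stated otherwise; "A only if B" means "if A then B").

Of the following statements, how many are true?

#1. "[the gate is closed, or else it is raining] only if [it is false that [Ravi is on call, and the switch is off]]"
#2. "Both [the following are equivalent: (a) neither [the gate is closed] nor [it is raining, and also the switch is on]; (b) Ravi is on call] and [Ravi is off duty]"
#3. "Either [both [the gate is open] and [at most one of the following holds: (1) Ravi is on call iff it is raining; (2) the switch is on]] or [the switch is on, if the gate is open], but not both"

2

#1: In symbols: (not G or M) -> not (K and not R)

not G = not True = False
not G or M = False or False = False
not R = not False = True
K and not R = True and True = True
not (K and not R) = not True = False
(not G or M) -> not (K and not R) = False -> False = True
Thus #1 is true.

#2: Formalization: ((not G nor (M and R)) iff K) and not K

not G = not True = False
M and R = False and False = False
not G nor (M and R) = False nor False = True
(not G nor (M and R)) iff K = True iff True = True
not K = not True = False
((not G nor (M and R)) iff K) and not K = True and False = False
So #2 is false.

#3: This is (G and ((K iff M) nand R)) xor (G -> R).

K iff M = True iff False = False
(K iff M) nand R = False nand False = True
G and ((K iff M) nand R) = True and True = True
G -> R = True -> False = False
(G and ((K iff M) nand R)) xor (G -> R) = True xor False = True
Thus #3 is true.

Count: 2.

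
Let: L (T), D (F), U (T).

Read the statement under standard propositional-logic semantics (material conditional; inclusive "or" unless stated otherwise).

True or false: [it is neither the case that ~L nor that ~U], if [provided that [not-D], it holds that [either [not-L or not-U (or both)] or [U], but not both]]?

Values: D=False, L=True, U=True.
Parsed as (not D -> ((not L or not U) xor U)) -> (not L nor not U)

not D = not False = True
not L = not True = False
not U = not True = False
not L or not U = False or False = False
(not L or not U) xor U = False xor True = True
not D -> ((not L or not U) xor U) = True -> True = True
not L = not True = False
not U = not True = False
not L nor not U = False nor False = True
(not D -> ((not L or not U) xor U)) -> (not L nor not U) = True -> True = True

True.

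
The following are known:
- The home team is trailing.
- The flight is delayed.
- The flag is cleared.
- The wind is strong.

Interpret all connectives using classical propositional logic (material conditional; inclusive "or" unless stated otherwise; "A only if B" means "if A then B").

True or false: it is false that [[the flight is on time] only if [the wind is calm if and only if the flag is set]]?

Let H = "the flight is delayed" (T), D = "the wind is strong" (T), G = "the flag is set" (F).
In symbols: ¬(¬H → (¬D ↔ G))

¬H = ¬T = F
¬D = ¬T = F
¬D ↔ G = F ↔ F = T
¬H → (¬D ↔ G) = F → T = T
¬(¬H → (¬D ↔ G)) = ¬T = F

False.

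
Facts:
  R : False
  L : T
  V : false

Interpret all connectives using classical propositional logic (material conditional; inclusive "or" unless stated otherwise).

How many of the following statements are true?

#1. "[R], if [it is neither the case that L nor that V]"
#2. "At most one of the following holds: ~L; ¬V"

2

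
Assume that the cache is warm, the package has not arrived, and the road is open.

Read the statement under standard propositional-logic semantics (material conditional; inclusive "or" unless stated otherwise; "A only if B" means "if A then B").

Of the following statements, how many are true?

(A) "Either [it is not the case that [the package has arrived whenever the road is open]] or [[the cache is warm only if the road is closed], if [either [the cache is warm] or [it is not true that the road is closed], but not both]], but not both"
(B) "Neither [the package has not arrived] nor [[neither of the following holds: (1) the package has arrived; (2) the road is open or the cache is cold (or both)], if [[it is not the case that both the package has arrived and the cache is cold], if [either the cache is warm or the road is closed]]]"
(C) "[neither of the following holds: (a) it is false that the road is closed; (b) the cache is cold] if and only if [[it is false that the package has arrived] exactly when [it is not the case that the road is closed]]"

Let R = "the road is closed" (False), Q = "the package has arrived" (False), P = "the cache is warm" (True).

(A): Parsed as not (not R -> Q) xor ((P xor not R) -> (P -> R))

not R = not False = True
not R -> Q = True -> False = False
not (not R -> Q) = not False = True
not R = not False = True
P xor not R = True xor True = False
P -> R = True -> False = False
(P xor not R) -> (P -> R) = False -> False = True
not (not R -> Q) xor ((P xor not R) -> (P -> R)) = True xor True = False
Thus (A) is false.

(B): Formalization: not Q nor (((P or R) -> (Q nand not P)) -> (Q nor (not R or not P)))

not Q = not False = True
P or R = True or False = True
not P = not True = False
Q nand not P = False nand False = True
(P or R) -> (Q nand not P) = True -> True = True
not R = not False = True
not P = not True = False
not R or not P = True or False = True
Q nor (not R or not P) = False nor True = False
((P or R) -> (Q nand not P)) -> (Q nor (not R or not P)) = True -> False = False
not Q nor (((P or R) -> (Q nand not P)) -> (Q nor (not R or not P))) = True nor False = False
Thus (B) is false.

(C): Parsed as (not R nor not P) iff (not Q iff not R)

not R = not False = True
not P = not True = False
not R nor not P = True nor False = False
not Q = not False = True
not R = not False = True
not Q iff not R = True iff True = True
(not R nor not P) iff (not Q iff not R) = False iff True = False
Thus (C) is false.

Count: 0.

0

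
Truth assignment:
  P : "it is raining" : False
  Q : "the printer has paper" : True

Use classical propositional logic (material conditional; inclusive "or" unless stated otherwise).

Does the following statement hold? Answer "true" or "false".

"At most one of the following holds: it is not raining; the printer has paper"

In symbols: ¬P ↑ Q

¬P = ¬F = T
¬P ↑ Q = T ↑ T = F

The statement is false.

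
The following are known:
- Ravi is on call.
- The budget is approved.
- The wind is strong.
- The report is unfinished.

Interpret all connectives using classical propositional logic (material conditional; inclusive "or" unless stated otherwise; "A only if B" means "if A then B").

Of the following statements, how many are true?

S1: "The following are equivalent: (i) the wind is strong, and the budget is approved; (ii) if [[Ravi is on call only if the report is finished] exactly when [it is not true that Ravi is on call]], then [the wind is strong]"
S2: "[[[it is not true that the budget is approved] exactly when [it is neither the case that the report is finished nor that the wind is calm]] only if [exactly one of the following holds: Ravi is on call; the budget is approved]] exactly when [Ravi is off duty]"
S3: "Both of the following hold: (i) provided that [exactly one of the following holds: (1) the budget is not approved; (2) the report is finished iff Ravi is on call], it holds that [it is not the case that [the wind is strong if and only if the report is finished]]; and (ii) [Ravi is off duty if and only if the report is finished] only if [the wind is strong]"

2

Let R = "the wind is strong" (T), Q = "the budget is approved" (T), P = "Ravi is on call" (T), S = "the report is finished" (F).

S1: This is (R & Q) <-> (((P -> S) <-> ~P) -> R).

R & Q = T & T = T
P -> S = T -> F = F
~P = ~T = F
(P -> S) <-> ~P = F <-> F = T
((P -> S) <-> ~P) -> R = T -> T = T
(R & Q) <-> (((P -> S) <-> ~P) -> R) = T <-> T = T
So S1 is true.

S2: Formalization: ((~Q <-> (S nor ~R)) -> (P xor Q)) <-> ~P

~Q = ~T = F
~R = ~T = F
S nor ~R = F nor F = T
~Q <-> (S nor ~R) = F <-> T = F
P xor Q = T xor T = F
(~Q <-> (S nor ~R)) -> (P xor Q) = F -> F = T
~P = ~T = F
((~Q <-> (S nor ~R)) -> (P xor Q)) <-> ~P = T <-> F = F
Thus S2 is false.

S3: In symbols: ((~Q xor (S <-> P)) -> ~(R <-> S)) & ((~P <-> S) -> R)

~Q = ~T = F
S <-> P = F <-> T = F
~Q xor (S <-> P) = F xor F = F
R <-> S = T <-> F = F
~(R <-> S) = ~F = T
(~Q xor (S <-> P)) -> ~(R <-> S) = F -> T = T
~P = ~T = F
~P <-> S = F <-> F = T
(~P <-> S) -> R = T -> T = T
((~Q xor (S <-> P)) -> ~(R <-> S)) & ((~P <-> S) -> R) = T & T = T
Hence S3 is true.

2 of the 3 statements are true (S1, S3).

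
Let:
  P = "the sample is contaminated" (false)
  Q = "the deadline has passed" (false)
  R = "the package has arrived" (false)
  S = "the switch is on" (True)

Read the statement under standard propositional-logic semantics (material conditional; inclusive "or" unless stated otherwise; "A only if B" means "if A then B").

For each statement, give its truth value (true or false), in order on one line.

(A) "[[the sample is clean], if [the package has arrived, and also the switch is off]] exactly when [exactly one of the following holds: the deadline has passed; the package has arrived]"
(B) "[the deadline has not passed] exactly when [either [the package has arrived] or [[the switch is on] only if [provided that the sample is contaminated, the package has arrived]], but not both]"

(A): Formalization: ((R and not S) -> not P) iff (Q xor R)

not S = not True = False
R and not S = False and False = False
not P = not False = True
(R and not S) -> not P = False -> True = True
Q xor R = False xor False = False
((R and not S) -> not P) iff (Q xor R) = True iff False = False
Hence (A) is false.

(B): Formalization: not Q iff (R xor (S -> (P -> R)))

not Q = not False = True
P -> R = False -> False = True
S -> (P -> R) = True -> True = True
R xor (S -> (P -> R)) = False xor True = True
not Q iff (R xor (S -> (P -> R))) = True iff True = True
Thus (B) is true.

(A) False / (B) True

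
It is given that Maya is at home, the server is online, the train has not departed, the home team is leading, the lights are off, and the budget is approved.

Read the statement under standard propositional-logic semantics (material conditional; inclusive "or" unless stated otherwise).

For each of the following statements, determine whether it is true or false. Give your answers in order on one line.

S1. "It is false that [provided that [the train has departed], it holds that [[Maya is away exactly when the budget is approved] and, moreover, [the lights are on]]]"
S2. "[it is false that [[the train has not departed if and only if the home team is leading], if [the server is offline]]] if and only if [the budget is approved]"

Let R = "the train has departed" (F), P = "Maya is at home" (T), V = "the budget is approved" (T), U = "the lights are on" (F), Q = "the server is online" (T), S = "the home team is leading" (T).

S1: Parsed as ¬(R → ((¬P ↔ V) ∧ U))

¬P = ¬T = F
¬P ↔ V = F ↔ T = F
(¬P ↔ V) ∧ U = F ∧ F = F
R → ((¬P ↔ V) ∧ U) = F → F = T
¬(R → ((¬P ↔ V) ∧ U)) = ¬T = F
Hence S1 is false.

S2: Formalization: ¬(¬Q → (¬R ↔ S)) ↔ V

¬Q = ¬T = F
¬R = ¬F = T
¬R ↔ S = T ↔ T = T
¬Q → (¬R ↔ S) = F → T = T
¬(¬Q → (¬R ↔ S)) = ¬T = F
¬(¬Q → (¬R ↔ S)) ↔ V = F ↔ T = F
So S2 is false.

S1 False, S2 False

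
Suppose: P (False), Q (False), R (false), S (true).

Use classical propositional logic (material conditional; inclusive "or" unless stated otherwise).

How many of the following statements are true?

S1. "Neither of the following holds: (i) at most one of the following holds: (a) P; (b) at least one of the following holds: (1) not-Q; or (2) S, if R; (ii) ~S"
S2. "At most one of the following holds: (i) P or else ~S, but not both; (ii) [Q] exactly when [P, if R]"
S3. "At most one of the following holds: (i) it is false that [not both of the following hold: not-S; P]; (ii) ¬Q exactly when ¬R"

2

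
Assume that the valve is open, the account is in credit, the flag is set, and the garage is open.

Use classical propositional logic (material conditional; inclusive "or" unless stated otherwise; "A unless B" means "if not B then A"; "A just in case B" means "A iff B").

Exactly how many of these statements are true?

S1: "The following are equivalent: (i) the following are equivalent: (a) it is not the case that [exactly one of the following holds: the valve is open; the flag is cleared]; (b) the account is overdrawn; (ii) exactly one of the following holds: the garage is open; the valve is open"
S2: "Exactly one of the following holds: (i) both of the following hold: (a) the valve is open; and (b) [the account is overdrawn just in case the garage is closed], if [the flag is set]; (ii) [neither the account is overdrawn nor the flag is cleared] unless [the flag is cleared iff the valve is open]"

0

Let L = "the valve is open" (True), D = "the flag is set" (True), S = "the account is overdrawn" (False), Q = "the garage is closed" (False).

S1: This is (not (L xor not D) iff S) iff (not Q xor L).

not D = not True = False
L xor not D = True xor False = True
not (L xor not D) = not True = False
not (L xor not D) iff S = False iff False = True
not Q = not False = True
not Q xor L = True xor True = False
(not (L xor not D) iff S) iff (not Q xor L) = True iff False = False
Hence S1 is false.

S2: Parsed as (L and (D -> (S iff Q))) xor ((S nor not D) or (not D iff L))

S iff Q = False iff False = True
D -> (S iff Q) = True -> True = True
L and (D -> (S iff Q)) = True and True = True
not D = not True = False
S nor not D = False nor False = True
not D = not True = False
not D iff L = False iff True = False
(S nor not D) or (not D iff L) = True or False = True
(L and (D -> (S iff Q))) xor ((S nor not D) or (not D iff L)) = True xor True = False
So S2 is false.

True statements: 0 (none).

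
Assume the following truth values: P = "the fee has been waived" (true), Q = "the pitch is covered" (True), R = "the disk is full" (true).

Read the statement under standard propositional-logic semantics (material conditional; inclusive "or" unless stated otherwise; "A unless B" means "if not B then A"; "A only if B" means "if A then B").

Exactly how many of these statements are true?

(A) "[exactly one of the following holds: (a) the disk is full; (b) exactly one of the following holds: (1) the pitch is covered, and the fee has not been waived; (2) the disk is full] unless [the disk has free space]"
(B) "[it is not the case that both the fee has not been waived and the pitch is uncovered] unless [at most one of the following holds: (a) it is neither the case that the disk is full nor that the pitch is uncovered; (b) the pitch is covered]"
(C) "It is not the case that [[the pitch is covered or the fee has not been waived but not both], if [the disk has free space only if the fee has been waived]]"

1

(A): This is (R xor ((Q & ~P) xor R)) | ~R.

~P = ~T = F
Q & ~P = T & F = F
(Q & ~P) xor R = F xor T = T
R xor ((Q & ~P) xor R) = T xor T = F
~R = ~T = F
(R xor ((Q & ~P) xor R)) | ~R = F | F = F
Hence (A) is false.

(B): In symbols: (~P nand ~Q) | ((R nor ~Q) nand Q)

~P = ~T = F
~Q = ~T = F
~P nand ~Q = F nand F = T
~Q = ~T = F
R nor ~Q = T nor F = F
(R nor ~Q) nand Q = F nand T = T
(~P nand ~Q) | ((R nor ~Q) nand Q) = T | T = T
Hence (B) is true.

(C): Formalization: ~((~R -> P) -> (Q xor ~P))

~R = ~T = F
~R -> P = F -> T = T
~P = ~T = F
Q xor ~P = T xor F = T
(~R -> P) -> (Q xor ~P) = T -> T = T
~((~R -> P) -> (Q xor ~P)) = ~T = F
So (C) is false.

Count: 1.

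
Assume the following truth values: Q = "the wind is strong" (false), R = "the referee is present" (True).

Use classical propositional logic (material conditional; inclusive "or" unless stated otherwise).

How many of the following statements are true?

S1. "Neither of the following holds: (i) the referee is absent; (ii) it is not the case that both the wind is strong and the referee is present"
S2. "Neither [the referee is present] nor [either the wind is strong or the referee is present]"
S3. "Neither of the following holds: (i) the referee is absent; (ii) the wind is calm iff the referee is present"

0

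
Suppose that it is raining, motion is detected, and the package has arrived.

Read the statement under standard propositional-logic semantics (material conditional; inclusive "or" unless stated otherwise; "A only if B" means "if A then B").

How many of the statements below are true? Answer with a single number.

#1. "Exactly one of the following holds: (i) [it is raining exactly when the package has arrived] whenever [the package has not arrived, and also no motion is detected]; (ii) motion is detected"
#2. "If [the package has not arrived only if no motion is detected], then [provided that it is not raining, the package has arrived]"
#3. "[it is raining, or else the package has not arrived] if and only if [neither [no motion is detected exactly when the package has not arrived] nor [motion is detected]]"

1

Let R = "the package has arrived" (True), Q = "motion is detected" (True), P = "it is raining" (True).

#1: Formalization: ((not R and not Q) -> (P iff R)) xor Q

not R = not True = False
not Q = not True = False
not R and not Q = False and False = False
P iff R = True iff True = True
(not R and not Q) -> (P iff R) = False -> True = True
((not R and not Q) -> (P iff R)) xor Q = True xor True = False
Thus #1 is false.

#2: Parsed as (not R -> not Q) -> (not P -> R)

not R = not True = False
not Q = not True = False
not R -> not Q = False -> False = True
not P = not True = False
not P -> R = False -> True = True
(not R -> not Q) -> (not P -> R) = True -> True = True
Hence #2 is true.

#3: Parsed as (P or not R) iff ((not Q iff not R) nor Q)

not R = not True = False
P or not R = True or False = True
not Q = not True = False
not R = not True = False
not Q iff not R = False iff False = True
(not Q iff not R) nor Q = True nor True = False
(P or not R) iff ((not Q iff not R) nor Q) = True iff False = False
Hence #3 is false.

Count: 1.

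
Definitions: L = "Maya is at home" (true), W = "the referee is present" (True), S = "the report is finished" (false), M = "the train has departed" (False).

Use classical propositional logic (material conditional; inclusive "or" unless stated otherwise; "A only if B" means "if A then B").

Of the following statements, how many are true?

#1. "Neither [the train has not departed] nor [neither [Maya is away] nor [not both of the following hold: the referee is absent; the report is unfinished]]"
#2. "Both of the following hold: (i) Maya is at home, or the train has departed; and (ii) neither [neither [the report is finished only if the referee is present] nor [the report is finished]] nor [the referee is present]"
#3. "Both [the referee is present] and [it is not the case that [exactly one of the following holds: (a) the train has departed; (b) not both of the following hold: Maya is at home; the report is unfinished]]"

1

#1: Parsed as ~M nor (~L nor (~W nand ~S))

~M = ~F = T
~L = ~T = F
~W = ~T = F
~S = ~F = T
~W nand ~S = F nand T = T
~L nor (~W nand ~S) = F nor T = F
~M nor (~L nor (~W nand ~S)) = T nor F = F
Hence #1 is false.

#2: This is (L | M) & (((S -> W) nor S) nor W).

L | M = T | F = T
S -> W = F -> T = T
(S -> W) nor S = T nor F = F
((S -> W) nor S) nor W = F nor T = F
(L | M) & (((S -> W) nor S) nor W) = T & F = F
Thus #2 is false.

#3: This is W & ~(M xor (L nand ~S)).

~S = ~F = T
L nand ~S = T nand T = F
M xor (L nand ~S) = F xor F = F
~(M xor (L nand ~S)) = ~F = T
W & ~(M xor (L nand ~S)) = T & T = T
Thus #3 is true.

Count: 1.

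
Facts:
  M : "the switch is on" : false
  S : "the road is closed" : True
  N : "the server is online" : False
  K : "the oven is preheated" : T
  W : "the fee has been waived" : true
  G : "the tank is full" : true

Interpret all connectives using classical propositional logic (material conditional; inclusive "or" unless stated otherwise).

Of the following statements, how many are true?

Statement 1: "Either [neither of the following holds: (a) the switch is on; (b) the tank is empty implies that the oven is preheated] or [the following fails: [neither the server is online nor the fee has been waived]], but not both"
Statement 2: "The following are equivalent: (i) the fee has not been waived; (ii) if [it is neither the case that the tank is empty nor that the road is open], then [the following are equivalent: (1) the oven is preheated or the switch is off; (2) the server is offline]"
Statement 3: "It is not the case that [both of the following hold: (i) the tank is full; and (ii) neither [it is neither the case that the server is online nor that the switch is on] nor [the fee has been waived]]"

2

Statement 1: Parsed as (M nor (not G -> K)) xor not (N nor W)

not G = not True = False
not G -> K = False -> True = True
M nor (not G -> K) = False nor True = False
N nor W = False nor True = False
not (N nor W) = not False = True
(M nor (not G -> K)) xor not (N nor W) = False xor True = True
Hence Statement 1 is true.

Statement 2: Parsed as not W iff ((not G nor not S) -> ((K or not M) iff not N))

not W = not True = False
not G = not True = False
not S = not True = False
not G nor not S = False nor False = True
not M = not False = True
K or not M = True or True = True
not N = not False = True
(K or not M) iff not N = True iff True = True
(not G nor not S) -> ((K or not M) iff not N) = True -> True = True
not W iff ((not G nor not S) -> ((K or not M) iff not N)) = False iff True = False
Hence Statement 2 is false.

Statement 3: This is not (G and ((N nor M) nor W)).

N nor M = False nor False = True
(N nor M) nor W = True nor True = False
G and ((N nor M) nor W) = True and False = False
not (G and ((N nor M) nor W)) = not False = True
Thus Statement 3 is true.

Count: 2.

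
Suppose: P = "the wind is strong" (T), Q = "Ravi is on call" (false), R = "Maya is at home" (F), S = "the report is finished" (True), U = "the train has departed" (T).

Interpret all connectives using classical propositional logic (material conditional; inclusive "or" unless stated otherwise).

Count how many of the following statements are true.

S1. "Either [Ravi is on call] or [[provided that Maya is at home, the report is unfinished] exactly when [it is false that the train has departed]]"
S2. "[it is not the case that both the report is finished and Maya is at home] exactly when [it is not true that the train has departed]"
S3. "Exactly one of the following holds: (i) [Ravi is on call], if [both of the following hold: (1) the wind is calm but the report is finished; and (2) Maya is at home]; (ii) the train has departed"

0

S1: In symbols: Q ∨ ((R → ¬S) ↔ ¬U)

¬S = ¬T = F
R → ¬S = F → F = T
¬U = ¬T = F
(R → ¬S) ↔ ¬U = T ↔ F = F
Q ∨ ((R → ¬S) ↔ ¬U) = F ∨ F = F
Hence S1 is false.

S2: Parsed as (S ↑ R) ↔ ¬U

S ↑ R = T ↑ F = T
¬U = ¬T = F
(S ↑ R) ↔ ¬U = T ↔ F = F
Thus S2 is false.

S3: In symbols: (((¬P ∧ S) ∧ R) → Q) ⊕ U

¬P = ¬T = F
¬P ∧ S = F ∧ T = F
(¬P ∧ S) ∧ R = F ∧ F = F
((¬P ∧ S) ∧ R) → Q = F → F = T
(((¬P ∧ S) ∧ R) → Q) ⊕ U = T ⊕ T = F
Thus S3 is false.

Count: 0.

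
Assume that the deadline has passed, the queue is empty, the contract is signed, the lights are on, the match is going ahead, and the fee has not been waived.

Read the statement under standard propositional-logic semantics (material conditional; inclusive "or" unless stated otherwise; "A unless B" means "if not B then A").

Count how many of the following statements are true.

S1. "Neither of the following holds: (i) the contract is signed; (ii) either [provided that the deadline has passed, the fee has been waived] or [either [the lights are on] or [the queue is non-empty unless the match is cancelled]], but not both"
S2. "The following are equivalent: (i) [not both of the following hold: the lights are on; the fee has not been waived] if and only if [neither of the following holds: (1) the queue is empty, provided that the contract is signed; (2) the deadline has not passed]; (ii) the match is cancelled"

0

Let R = "the contract is signed" (T), P = "the deadline has passed" (T), V = "the fee has been waived" (F), S = "the lights are on" (T), Q = "the queue is empty" (T), U = "the match is cancelled" (F).

S1: This is R nor ((P -> V) xor (S | (~Q | U))).

P -> V = T -> F = F
~Q = ~T = F
~Q | U = F | F = F
S | (~Q | U) = T | F = T
(P -> V) xor (S | (~Q | U)) = F xor T = T
R nor ((P -> V) xor (S | (~Q | U))) = T nor T = F
Thus S1 is false.

S2: In symbols: ((S nand ~V) <-> ((R -> Q) nor ~P)) <-> U

~V = ~F = T
S nand ~V = T nand T = F
R -> Q = T -> T = T
~P = ~T = F
(R -> Q) nor ~P = T nor F = F
(S nand ~V) <-> ((R -> Q) nor ~P) = F <-> F = T
((S nand ~V) <-> ((R -> Q) nor ~P)) <-> U = T <-> F = F
Thus S2 is false.

True statements: 0 (none).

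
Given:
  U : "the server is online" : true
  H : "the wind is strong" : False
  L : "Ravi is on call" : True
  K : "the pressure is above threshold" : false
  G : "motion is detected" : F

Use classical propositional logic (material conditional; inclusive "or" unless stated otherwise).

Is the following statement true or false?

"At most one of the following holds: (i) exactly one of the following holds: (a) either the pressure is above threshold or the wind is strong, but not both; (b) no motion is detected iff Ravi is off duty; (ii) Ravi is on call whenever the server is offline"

This is ((K ⊕ H) ⊕ (¬G ↔ ¬L)) ↑ (¬U → L).

K ⊕ H = F ⊕ F = F
¬G = ¬F = T
¬L = ¬T = F
¬G ↔ ¬L = T ↔ F = F
(K ⊕ H) ⊕ (¬G ↔ ¬L) = F ⊕ F = F
¬U = ¬T = F
¬U → L = F → T = T
((K ⊕ H) ⊕ (¬G ↔ ¬L)) ↑ (¬U → L) = F ↑ T = T

The statement is true.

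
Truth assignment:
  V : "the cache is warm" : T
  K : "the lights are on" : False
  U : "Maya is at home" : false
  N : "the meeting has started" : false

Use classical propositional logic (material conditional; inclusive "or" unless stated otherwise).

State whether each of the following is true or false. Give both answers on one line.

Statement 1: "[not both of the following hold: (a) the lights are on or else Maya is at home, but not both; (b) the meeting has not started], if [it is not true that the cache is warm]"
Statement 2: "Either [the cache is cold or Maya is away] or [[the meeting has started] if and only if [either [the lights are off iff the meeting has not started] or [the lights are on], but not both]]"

Statement 1 true / Statement 2 true

Statement 1: Parsed as not V -> ((K xor U) nand not N)

not V = not True = False
K xor U = False xor False = False
not N = not False = True
(K xor U) nand not N = False nand True = True
not V -> ((K xor U) nand not N) = False -> True = True
So Statement 1 is true.

Statement 2: Formalization: (not V or not U) or (N iff ((not K iff not N) xor K))

not V = not True = False
not U = not False = True
not V or not U = False or True = True
not K = not False = True
not N = not False = True
not K iff not N = True iff True = True
(not K iff not N) xor K = True xor False = True
N iff ((not K iff not N) xor K) = False iff True = False
(not V or not U) or (N iff ((not K iff not N) xor K)) = True or False = True
Hence Statement 2 is true.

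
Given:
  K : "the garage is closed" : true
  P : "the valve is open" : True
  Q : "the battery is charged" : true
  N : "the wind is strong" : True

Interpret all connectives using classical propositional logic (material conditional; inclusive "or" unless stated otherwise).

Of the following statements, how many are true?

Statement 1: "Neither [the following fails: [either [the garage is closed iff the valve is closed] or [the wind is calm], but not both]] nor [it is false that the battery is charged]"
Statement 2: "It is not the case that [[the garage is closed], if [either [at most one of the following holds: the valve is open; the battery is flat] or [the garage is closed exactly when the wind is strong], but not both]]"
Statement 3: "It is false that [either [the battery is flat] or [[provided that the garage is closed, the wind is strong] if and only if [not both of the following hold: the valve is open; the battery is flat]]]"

Statement 1: Parsed as ~((K <-> ~P) xor ~N) nor ~Q

~P = ~T = F
K <-> ~P = T <-> F = F
~N = ~T = F
(K <-> ~P) xor ~N = F xor F = F
~((K <-> ~P) xor ~N) = ~F = T
~Q = ~T = F
~((K <-> ~P) xor ~N) nor ~Q = T nor F = F
Hence Statement 1 is false.

Statement 2: Parsed as ~(((P nand ~Q) xor (K <-> N)) -> K)

~Q = ~T = F
P nand ~Q = T nand F = T
K <-> N = T <-> T = T
(P nand ~Q) xor (K <-> N) = T xor T = F
((P nand ~Q) xor (K <-> N)) -> K = F -> T = T
~(((P nand ~Q) xor (K <-> N)) -> K) = ~T = F
Hence Statement 2 is false.

Statement 3: Formalization: ~(~Q | ((K -> N) <-> (P nand ~Q)))

~Q = ~T = F
K -> N = T -> T = T
~Q = ~T = F
P nand ~Q = T nand F = T
(K -> N) <-> (P nand ~Q) = T <-> T = T
~Q | ((K -> N) <-> (P nand ~Q)) = F | T = T
~(~Q | ((K -> N) <-> (P nand ~Q))) = ~T = F
Hence Statement 3 is false.

0 of the 3 statements are true (none).

0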